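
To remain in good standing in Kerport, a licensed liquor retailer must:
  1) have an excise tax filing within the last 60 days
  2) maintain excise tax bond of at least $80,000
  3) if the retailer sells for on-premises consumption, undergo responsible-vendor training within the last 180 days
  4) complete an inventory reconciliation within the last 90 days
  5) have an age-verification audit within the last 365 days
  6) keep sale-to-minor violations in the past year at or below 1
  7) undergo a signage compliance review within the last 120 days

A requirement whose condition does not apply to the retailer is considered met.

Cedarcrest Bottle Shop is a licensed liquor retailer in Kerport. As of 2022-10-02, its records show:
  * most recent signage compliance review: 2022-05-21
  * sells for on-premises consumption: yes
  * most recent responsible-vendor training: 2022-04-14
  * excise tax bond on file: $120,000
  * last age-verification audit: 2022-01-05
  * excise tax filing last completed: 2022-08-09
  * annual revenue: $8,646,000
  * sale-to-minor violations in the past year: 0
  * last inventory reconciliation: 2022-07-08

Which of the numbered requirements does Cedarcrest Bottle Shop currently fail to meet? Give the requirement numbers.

1. excise tax filing 54 days ago vs limit 60 → met
2. excise tax bond $120,000 ≥ $80,000 → met
3. condition 'sells for on-premises consumption' holds; responsible-vendor training 171 days ago vs limit 180 → met
4. inventory reconciliation 86 days ago vs limit 90 → met
5. age-verification audit 270 days ago vs limit 365 → met
6. sale-to-minor violations in the past year 0 ≤ 1 → met
7. signage compliance review 134 days ago vs limit 120 → not met
Not met: 7

7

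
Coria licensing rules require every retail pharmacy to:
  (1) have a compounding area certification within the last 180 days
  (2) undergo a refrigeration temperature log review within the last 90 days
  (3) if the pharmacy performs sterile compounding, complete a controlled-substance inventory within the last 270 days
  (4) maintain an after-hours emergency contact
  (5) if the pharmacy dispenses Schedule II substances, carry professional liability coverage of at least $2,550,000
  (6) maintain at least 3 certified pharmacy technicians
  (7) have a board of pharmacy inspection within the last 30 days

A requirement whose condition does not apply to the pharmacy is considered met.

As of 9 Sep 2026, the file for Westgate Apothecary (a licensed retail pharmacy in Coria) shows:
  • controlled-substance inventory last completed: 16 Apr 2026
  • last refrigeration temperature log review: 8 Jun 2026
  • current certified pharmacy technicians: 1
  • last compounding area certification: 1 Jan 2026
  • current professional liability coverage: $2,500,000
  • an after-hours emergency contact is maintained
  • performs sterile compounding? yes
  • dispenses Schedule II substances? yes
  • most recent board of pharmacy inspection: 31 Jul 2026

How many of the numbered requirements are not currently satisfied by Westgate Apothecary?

1. compounding area certification 251 days ago vs limit 180 → not met
2. refrigeration temperature log review 93 days ago vs limit 90 → not met
3. condition 'performs sterile compounding' holds; controlled-substance inventory 146 days ago vs limit 270 → met
4. after-hours emergency contact present → met
5. condition 'dispenses Schedule II substances' holds; professional liability coverage $2,500,000 < $2,550,000 → not met
6. certified pharmacy technicians 1 < 3 → not met
7. board of pharmacy inspection 40 days ago vs limit 30 → not met
Not met: 5 of 7

5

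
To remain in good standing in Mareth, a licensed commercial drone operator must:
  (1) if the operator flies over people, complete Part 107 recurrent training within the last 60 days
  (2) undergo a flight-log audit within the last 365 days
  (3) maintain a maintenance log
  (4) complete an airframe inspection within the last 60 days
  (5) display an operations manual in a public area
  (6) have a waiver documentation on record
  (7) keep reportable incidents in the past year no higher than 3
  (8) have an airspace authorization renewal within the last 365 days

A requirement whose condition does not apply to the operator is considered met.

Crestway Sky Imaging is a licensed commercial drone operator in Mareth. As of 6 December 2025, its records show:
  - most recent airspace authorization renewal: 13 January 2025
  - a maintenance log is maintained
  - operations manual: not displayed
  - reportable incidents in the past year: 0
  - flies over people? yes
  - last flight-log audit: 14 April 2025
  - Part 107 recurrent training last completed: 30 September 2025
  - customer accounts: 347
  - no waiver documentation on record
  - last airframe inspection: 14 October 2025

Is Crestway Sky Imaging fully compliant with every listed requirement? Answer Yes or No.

No

1. condition 'flies over people' holds; Part 107 recurrent training 67 days ago vs limit 60 → not met
2. flight-log audit 236 days ago vs limit 365 → met
3. maintenance log present → met
4. airframe inspection 53 days ago vs limit 60 → met
5. operations manual absent → not met
6. waiver documentation absent → not met
7. reportable incidents in the past year 0 ≤ 3 → met
8. airspace authorization renewal 327 days ago vs limit 365 → met
Not met: 1, 5, 6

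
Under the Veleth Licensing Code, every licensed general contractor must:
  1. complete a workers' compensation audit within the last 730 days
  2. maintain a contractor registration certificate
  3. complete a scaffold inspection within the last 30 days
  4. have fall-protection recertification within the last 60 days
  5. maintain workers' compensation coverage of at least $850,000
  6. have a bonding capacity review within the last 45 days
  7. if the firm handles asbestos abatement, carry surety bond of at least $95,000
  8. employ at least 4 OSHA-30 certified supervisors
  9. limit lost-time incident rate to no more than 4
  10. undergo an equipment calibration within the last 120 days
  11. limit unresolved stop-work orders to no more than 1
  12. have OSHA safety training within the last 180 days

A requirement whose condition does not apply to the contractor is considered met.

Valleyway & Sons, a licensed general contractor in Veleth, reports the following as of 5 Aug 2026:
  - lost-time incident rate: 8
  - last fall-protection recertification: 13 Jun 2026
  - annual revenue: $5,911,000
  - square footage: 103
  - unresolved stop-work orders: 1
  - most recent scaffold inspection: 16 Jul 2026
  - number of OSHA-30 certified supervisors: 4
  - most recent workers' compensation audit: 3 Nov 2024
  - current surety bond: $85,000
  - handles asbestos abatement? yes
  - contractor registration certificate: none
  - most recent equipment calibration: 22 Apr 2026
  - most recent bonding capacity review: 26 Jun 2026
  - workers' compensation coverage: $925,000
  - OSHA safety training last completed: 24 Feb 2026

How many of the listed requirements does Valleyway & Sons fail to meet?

3

1. workers' compensation audit 640 days ago vs limit 730 → met
2. contractor registration certificate absent → not met
3. scaffold inspection 20 days ago vs limit 30 → met
4. fall-protection recertification 53 days ago vs limit 60 → met
5. workers' compensation coverage $925,000 ≥ $850,000 → met
6. bonding capacity review 40 days ago vs limit 45 → met
7. condition 'handles asbestos abatement' holds; surety bond $85,000 < $95,000 → not met
8. OSHA-30 certified supervisors 4 ≥ 4 → met
9. lost-time incident rate 8 > 4 → not met
10. equipment calibration 105 days ago vs limit 120 → met
11. unresolved stop-work orders 1 ≤ 1 → met
12. OSHA safety training 162 days ago vs limit 180 → met
Not met: 3 of 12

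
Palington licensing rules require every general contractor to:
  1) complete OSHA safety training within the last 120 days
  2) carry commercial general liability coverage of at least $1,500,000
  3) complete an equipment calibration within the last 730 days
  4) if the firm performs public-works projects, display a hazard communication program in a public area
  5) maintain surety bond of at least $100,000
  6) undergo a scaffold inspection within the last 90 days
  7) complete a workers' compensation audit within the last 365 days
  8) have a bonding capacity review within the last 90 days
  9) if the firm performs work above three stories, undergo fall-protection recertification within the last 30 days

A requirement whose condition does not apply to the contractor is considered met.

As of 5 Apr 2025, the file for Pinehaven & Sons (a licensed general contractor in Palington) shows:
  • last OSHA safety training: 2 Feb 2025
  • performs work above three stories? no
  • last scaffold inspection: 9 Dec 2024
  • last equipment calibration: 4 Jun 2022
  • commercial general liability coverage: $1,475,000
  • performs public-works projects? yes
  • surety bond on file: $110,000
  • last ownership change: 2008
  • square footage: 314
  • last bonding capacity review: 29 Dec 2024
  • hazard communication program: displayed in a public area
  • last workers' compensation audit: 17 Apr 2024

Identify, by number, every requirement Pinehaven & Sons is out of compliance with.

2, 3, 6, 8

1. OSHA safety training 62 days ago vs limit 120 → met
2. commercial general liability coverage $1,475,000 < $1,500,000 → not met
3. equipment calibration 1036 days ago vs limit 730 → not met
4. condition 'performs public-works projects' holds; hazard communication program present → met
5. surety bond $110,000 ≥ $100,000 → met
6. scaffold inspection 117 days ago vs limit 90 → not met
7. workers' compensation audit 353 days ago vs limit 365 → met
8. bonding capacity review 97 days ago vs limit 90 → not met
9. condition 'performs work above three stories' does not hold → requirement n/a → met
Not met: 2, 3, 6, 8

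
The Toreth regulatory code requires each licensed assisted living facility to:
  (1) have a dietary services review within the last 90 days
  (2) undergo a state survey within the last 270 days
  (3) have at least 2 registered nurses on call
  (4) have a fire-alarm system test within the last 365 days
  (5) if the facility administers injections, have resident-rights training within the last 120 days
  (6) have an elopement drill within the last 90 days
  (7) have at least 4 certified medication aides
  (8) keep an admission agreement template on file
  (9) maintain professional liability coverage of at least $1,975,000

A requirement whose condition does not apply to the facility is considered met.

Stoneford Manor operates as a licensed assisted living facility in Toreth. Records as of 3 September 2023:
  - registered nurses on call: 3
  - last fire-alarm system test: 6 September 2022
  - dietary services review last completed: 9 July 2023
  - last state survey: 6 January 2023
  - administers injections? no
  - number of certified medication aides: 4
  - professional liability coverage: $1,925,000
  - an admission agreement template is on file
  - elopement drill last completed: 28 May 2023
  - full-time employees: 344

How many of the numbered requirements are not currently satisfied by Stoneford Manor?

2

1. dietary services review 56 days ago vs limit 90 → met
2. state survey 240 days ago vs limit 270 → met
3. registered nurses on call 3 ≥ 2 → met
4. fire-alarm system test 362 days ago vs limit 365 → met
5. condition 'administers injections' does not hold → requirement n/a → met
6. elopement drill 98 days ago vs limit 90 → not met
7. certified medication aides 4 ≥ 4 → met
8. admission agreement template present → met
9. professional liability coverage $1,925,000 < $1,975,000 → not met
Not met: 2 of 9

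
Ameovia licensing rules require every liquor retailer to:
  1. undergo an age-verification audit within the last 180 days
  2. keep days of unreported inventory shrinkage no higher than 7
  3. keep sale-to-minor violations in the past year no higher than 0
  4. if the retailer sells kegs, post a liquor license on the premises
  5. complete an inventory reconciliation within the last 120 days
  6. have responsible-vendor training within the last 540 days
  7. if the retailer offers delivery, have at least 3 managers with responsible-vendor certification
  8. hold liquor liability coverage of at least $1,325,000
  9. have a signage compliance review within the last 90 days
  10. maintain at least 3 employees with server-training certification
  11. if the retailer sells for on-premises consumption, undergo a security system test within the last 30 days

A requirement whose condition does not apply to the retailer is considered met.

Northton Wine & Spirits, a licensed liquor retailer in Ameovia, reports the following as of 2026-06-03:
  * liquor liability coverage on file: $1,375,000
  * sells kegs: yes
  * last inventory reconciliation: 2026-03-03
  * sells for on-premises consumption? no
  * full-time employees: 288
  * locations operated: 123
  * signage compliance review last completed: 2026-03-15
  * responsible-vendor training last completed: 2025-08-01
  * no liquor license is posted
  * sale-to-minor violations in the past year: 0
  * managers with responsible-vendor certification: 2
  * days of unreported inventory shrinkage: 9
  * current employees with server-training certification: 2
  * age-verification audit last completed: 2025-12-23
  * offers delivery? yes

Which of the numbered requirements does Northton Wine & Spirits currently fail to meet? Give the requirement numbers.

1. age-verification audit 162 days ago vs limit 180 → met
2. days of unreported inventory shrinkage 9 > 7 → not met
3. sale-to-minor violations in the past year 0 ≤ 0 → met
4. condition 'sells kegs' holds; liquor license absent → not met
5. inventory reconciliation 92 days ago vs limit 120 → met
6. responsible-vendor training 306 days ago vs limit 540 → met
7. condition 'offers delivery' holds; managers with responsible-vendor certification 2 < 3 → not met
8. liquor liability coverage $1,375,000 ≥ $1,325,000 → met
9. signage compliance review 80 days ago vs limit 90 → met
10. employees with server-training certification 2 < 3 → not met
11. condition 'sells for on-premises consumption' does not hold → requirement n/a → met
Not met: 2, 4, 7, 10

2, 4, 7, 10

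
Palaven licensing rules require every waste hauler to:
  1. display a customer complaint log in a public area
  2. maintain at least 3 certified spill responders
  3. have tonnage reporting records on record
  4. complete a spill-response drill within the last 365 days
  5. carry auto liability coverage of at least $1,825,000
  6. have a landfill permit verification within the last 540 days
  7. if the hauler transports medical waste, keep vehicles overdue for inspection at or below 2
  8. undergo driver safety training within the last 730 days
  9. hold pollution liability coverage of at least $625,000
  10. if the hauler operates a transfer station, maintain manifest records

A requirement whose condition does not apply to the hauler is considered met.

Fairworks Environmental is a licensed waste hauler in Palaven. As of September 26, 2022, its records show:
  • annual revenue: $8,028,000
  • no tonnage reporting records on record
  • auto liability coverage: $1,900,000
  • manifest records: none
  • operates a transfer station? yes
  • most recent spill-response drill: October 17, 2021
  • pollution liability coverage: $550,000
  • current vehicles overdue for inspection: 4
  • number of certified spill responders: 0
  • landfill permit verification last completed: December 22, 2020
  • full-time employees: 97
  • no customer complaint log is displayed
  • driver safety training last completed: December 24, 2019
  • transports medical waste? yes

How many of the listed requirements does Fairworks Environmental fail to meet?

1. customer complaint log absent → not met
2. certified spill responders 0 < 3 → not met
3. tonnage reporting records absent → not met
4. spill-response drill 344 days ago vs limit 365 → met
5. auto liability coverage $1,900,000 ≥ $1,825,000 → met
6. landfill permit verification 643 days ago vs limit 540 → not met
7. condition 'transports medical waste' holds; vehicles overdue for inspection 4 > 2 → not met
8. driver safety training 1007 days ago vs limit 730 → not met
9. pollution liability coverage $550,000 < $625,000 → not met
10. condition 'operates a transfer station' holds; manifest records absent → not met
Not met: 8 of 10

8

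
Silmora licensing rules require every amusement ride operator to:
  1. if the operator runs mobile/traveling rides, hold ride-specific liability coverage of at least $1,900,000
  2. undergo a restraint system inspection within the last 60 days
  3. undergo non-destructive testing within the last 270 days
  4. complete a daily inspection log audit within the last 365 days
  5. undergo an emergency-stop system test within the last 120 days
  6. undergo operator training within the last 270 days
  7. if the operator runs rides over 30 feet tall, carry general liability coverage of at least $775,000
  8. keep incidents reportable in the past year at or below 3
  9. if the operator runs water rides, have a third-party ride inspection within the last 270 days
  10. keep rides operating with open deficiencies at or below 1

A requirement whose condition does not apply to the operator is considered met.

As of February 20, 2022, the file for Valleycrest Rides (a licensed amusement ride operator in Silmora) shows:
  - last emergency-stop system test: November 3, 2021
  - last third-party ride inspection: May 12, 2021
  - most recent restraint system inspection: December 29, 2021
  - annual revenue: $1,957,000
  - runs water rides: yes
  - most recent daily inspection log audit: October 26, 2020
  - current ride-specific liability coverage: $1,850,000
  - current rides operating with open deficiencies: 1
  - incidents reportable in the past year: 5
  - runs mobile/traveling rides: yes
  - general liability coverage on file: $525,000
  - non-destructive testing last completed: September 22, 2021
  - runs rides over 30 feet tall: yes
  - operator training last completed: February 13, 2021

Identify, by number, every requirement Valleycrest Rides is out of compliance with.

1. condition 'runs mobile/traveling rides' holds; ride-specific liability coverage $1,850,000 < $1,900,000 → not met
2. restraint system inspection 53 days ago vs limit 60 → met
3. non-destructive testing 151 days ago vs limit 270 → met
4. daily inspection log audit 482 days ago vs limit 365 → not met
5. emergency-stop system test 109 days ago vs limit 120 → met
6. operator training 372 days ago vs limit 270 → not met
7. condition 'runs rides over 30 feet tall' holds; general liability coverage $525,000 < $775,000 → not met
8. incidents reportable in the past year 5 > 3 → not met
9. condition 'runs water rides' holds; third-party ride inspection 284 days ago vs limit 270 → not met
10. rides operating with open deficiencies 1 ≤ 1 → met
Not met: 1, 4, 6, 7, 8, 9

1, 4, 6, 7, 8, 9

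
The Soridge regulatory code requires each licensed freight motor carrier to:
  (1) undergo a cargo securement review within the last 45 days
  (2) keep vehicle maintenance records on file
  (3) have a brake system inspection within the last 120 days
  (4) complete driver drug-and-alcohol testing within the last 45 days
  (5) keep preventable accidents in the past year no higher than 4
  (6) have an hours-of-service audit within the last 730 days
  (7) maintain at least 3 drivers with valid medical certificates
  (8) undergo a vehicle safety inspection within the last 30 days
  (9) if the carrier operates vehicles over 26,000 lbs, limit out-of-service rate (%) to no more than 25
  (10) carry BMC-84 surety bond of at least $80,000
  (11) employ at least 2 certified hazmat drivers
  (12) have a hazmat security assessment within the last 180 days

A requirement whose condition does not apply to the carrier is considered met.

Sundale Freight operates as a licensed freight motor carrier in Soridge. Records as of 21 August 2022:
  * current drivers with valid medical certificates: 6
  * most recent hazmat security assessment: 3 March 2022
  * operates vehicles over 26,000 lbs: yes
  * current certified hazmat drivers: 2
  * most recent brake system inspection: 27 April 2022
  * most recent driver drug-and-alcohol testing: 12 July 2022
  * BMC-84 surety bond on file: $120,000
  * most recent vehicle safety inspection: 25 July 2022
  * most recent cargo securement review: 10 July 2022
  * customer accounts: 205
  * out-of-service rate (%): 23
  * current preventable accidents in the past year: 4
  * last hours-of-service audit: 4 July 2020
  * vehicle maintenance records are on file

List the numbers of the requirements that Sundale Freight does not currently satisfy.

1. cargo securement review 42 days ago vs limit 45 → met
2. vehicle maintenance records present → met
3. brake system inspection 116 days ago vs limit 120 → met
4. driver drug-and-alcohol testing 40 days ago vs limit 45 → met
5. preventable accidents in the past year 4 ≤ 4 → met
6. hours-of-service audit 778 days ago vs limit 730 → not met
7. drivers with valid medical certificates 6 ≥ 3 → met
8. vehicle safety inspection 27 days ago vs limit 30 → met
9. condition 'operates vehicles over 26,000 lbs' holds; out-of-service rate (%) 23 ≤ 25 → met
10. BMC-84 surety bond $120,000 ≥ $80,000 → met
11. certified hazmat drivers 2 ≥ 2 → met
12. hazmat security assessment 171 days ago vs limit 180 → met
Not met: 6

6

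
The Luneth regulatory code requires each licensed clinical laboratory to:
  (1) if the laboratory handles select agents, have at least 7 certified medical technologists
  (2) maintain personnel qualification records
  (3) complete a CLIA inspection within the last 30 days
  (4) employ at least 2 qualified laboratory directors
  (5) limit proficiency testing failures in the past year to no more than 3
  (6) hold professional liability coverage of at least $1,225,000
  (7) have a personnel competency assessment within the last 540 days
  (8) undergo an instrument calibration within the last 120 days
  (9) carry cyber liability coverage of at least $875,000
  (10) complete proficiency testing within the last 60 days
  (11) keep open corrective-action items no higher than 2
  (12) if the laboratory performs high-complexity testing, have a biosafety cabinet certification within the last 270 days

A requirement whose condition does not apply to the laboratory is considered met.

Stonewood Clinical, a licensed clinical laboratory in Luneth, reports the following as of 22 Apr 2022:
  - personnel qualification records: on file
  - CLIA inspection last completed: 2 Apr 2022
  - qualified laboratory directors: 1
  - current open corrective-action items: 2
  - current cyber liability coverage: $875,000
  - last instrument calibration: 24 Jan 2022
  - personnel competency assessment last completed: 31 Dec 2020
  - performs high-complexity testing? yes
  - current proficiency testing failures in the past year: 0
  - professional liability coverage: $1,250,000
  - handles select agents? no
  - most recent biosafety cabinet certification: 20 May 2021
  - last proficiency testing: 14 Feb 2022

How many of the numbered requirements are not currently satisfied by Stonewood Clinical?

3

1. condition 'handles select agents' does not hold → requirement n/a → met
2. personnel qualification records present → met
3. CLIA inspection 20 days ago vs limit 30 → met
4. qualified laboratory directors 1 < 2 → not met
5. proficiency testing failures in the past year 0 ≤ 3 → met
6. professional liability coverage $1,250,000 ≥ $1,225,000 → met
7. personnel competency assessment 477 days ago vs limit 540 → met
8. instrument calibration 88 days ago vs limit 120 → met
9. cyber liability coverage $875,000 ≥ $875,000 → met
10. proficiency testing 67 days ago vs limit 60 → not met
11. open corrective-action items 2 ≤ 2 → met
12. condition 'performs high-complexity testing' holds; biosafety cabinet certification 337 days ago vs limit 270 → not met
Not met: 3 of 12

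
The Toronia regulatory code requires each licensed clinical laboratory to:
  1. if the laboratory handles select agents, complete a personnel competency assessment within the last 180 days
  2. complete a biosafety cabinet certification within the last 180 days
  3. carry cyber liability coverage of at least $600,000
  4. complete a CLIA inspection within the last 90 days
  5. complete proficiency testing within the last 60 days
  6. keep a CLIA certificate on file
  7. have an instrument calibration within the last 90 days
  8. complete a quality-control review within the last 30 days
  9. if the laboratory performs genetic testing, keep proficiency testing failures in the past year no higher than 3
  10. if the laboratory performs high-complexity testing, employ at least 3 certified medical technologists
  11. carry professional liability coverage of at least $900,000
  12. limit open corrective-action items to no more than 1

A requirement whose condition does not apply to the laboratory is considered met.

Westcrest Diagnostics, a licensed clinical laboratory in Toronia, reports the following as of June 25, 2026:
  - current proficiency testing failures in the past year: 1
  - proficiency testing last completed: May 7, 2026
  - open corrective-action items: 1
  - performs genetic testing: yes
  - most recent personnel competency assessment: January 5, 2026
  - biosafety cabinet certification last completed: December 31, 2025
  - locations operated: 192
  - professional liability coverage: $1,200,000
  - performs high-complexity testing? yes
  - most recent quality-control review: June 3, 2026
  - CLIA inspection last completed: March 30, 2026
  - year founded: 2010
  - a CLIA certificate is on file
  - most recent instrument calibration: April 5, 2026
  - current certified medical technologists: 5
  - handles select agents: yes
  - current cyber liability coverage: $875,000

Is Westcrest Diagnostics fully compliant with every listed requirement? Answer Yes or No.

1. condition 'handles select agents' holds; personnel competency assessment 171 days ago vs limit 180 → met
2. biosafety cabinet certification 176 days ago vs limit 180 → met
3. cyber liability coverage $875,000 ≥ $600,000 → met
4. CLIA inspection 87 days ago vs limit 90 → met
5. proficiency testing 49 days ago vs limit 60 → met
6. CLIA certificate present → met
7. instrument calibration 81 days ago vs limit 90 → met
8. quality-control review 22 days ago vs limit 30 → met
9. condition 'performs genetic testing' holds; proficiency testing failures in the past year 1 ≤ 3 → met
10. condition 'performs high-complexity testing' holds; certified medical technologists 5 ≥ 3 → met
11. professional liability coverage $1,200,000 ≥ $900,000 → met
12. open corrective-action items 1 ≤ 1 → met
All met.

Yes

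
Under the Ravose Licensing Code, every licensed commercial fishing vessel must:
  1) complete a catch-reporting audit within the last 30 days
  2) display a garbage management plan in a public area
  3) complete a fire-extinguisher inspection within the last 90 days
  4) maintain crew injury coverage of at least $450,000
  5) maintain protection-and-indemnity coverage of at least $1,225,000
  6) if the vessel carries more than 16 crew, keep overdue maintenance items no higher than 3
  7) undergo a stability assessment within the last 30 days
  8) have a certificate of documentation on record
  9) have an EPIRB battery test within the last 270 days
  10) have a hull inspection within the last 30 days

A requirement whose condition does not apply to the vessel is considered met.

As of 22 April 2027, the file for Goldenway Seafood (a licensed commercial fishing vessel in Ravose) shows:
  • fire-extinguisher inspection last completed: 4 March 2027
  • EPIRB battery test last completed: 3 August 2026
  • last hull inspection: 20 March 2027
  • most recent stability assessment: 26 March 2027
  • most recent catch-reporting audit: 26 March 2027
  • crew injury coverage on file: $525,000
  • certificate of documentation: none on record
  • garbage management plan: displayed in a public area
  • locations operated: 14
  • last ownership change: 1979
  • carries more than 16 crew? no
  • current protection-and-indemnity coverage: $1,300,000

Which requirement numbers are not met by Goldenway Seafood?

8, 10

1. catch-reporting audit 27 days ago vs limit 30 → met
2. garbage management plan present → met
3. fire-extinguisher inspection 49 days ago vs limit 90 → met
4. crew injury coverage $525,000 ≥ $450,000 → met
5. protection-and-indemnity coverage $1,300,000 ≥ $1,225,000 → met
6. condition 'carries more than 16 crew' does not hold → requirement n/a → met
7. stability assessment 27 days ago vs limit 30 → met
8. certificate of documentation absent → not met
9. EPIRB battery test 262 days ago vs limit 270 → met
10. hull inspection 33 days ago vs limit 30 → not met
Not met: 8, 10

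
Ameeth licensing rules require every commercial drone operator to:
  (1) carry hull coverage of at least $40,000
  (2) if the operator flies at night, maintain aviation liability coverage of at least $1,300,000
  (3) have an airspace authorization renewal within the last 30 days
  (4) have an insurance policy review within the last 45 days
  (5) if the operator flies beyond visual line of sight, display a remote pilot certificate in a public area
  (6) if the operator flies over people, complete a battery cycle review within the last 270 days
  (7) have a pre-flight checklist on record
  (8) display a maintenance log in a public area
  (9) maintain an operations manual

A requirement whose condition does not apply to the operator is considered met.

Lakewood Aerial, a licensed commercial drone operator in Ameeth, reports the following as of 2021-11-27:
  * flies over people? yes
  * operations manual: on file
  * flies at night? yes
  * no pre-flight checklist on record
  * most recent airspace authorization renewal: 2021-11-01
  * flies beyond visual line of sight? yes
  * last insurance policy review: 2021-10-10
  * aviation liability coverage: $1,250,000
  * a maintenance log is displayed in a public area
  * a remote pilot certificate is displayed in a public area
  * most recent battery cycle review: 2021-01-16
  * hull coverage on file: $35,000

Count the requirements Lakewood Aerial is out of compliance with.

1. hull coverage $35,000 < $40,000 → not met
2. condition 'flies at night' holds; aviation liability coverage $1,250,000 < $1,300,000 → not met
3. airspace authorization renewal 26 days ago vs limit 30 → met
4. insurance policy review 48 days ago vs limit 45 → not met
5. condition 'flies beyond visual line of sight' holds; remote pilot certificate present → met
6. condition 'flies over people' holds; battery cycle review 315 days ago vs limit 270 → not met
7. pre-flight checklist absent → not met
8. maintenance log present → met
9. operations manual present → met
Not met: 5 of 9

5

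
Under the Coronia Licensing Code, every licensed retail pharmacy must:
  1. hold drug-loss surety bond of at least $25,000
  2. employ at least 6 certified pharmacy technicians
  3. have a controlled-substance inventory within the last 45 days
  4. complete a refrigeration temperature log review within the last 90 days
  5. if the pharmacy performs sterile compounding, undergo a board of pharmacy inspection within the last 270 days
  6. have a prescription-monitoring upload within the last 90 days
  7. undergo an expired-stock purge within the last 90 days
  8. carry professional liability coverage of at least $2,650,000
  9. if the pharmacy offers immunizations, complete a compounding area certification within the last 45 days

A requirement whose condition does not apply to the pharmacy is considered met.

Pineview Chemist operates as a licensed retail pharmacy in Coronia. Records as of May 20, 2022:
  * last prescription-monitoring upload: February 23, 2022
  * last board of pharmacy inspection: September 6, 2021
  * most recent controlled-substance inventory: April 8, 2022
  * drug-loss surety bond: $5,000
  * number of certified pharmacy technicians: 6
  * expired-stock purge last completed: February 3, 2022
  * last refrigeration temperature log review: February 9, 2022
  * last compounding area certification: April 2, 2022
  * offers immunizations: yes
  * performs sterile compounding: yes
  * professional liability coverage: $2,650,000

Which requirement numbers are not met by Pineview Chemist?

1, 4, 7, 9

1. drug-loss surety bond $5,000 < $25,000 → not met
2. certified pharmacy technicians 6 ≥ 6 → met
3. controlled-substance inventory 42 days ago vs limit 45 → met
4. refrigeration temperature log review 100 days ago vs limit 90 → not met
5. condition 'performs sterile compounding' holds; board of pharmacy inspection 256 days ago vs limit 270 → met
6. prescription-monitoring upload 86 days ago vs limit 90 → met
7. expired-stock purge 106 days ago vs limit 90 → not met
8. professional liability coverage $2,650,000 ≥ $2,650,000 → met
9. condition 'offers immunizations' holds; compounding area certification 48 days ago vs limit 45 → not met
Not met: 1, 4, 7, 9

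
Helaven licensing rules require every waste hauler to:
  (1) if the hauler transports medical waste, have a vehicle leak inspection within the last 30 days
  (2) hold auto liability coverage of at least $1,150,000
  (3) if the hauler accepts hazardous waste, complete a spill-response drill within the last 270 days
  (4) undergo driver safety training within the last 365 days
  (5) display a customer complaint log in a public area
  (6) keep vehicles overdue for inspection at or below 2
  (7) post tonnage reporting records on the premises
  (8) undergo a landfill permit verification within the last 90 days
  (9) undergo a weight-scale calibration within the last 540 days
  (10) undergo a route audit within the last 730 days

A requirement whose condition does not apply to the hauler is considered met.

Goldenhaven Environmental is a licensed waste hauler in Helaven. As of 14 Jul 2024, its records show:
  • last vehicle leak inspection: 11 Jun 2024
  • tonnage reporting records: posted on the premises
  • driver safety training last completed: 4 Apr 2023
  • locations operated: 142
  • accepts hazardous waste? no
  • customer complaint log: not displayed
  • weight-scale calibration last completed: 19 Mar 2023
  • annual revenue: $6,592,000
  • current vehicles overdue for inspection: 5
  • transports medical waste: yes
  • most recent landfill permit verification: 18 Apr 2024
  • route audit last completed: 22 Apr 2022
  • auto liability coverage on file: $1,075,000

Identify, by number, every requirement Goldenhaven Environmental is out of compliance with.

1. condition 'transports medical waste' holds; vehicle leak inspection 33 days ago vs limit 30 → not met
2. auto liability coverage $1,075,000 < $1,150,000 → not met
3. condition 'accepts hazardous waste' does not hold → requirement n/a → met
4. driver safety training 467 days ago vs limit 365 → not met
5. customer complaint log absent → not met
6. vehicles overdue for inspection 5 > 2 → not met
7. tonnage reporting records present → met
8. landfill permit verification 87 days ago vs limit 90 → met
9. weight-scale calibration 483 days ago vs limit 540 → met
10. route audit 814 days ago vs limit 730 → not met
Not met: 1, 2, 4, 5, 6, 10

1, 2, 4, 5, 6, 10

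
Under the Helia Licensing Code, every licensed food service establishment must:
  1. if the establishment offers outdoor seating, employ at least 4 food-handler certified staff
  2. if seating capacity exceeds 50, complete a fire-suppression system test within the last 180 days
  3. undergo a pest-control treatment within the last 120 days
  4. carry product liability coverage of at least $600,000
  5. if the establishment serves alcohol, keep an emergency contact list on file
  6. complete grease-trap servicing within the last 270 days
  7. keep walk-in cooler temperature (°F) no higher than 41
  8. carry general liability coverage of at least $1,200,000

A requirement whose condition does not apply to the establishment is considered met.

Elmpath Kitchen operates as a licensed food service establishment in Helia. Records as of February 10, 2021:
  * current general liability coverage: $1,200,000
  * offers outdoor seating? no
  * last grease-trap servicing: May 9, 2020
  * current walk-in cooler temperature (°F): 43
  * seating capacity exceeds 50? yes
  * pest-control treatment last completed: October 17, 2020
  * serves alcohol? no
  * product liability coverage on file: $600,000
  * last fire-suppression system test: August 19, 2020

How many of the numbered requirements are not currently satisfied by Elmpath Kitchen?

1. condition 'offers outdoor seating' does not hold → requirement n/a → met
2. condition 'seating capacity exceeds 50' holds; fire-suppression system test 175 days ago vs limit 180 → met
3. pest-control treatment 116 days ago vs limit 120 → met
4. product liability coverage $600,000 ≥ $600,000 → met
5. condition 'serves alcohol' does not hold → requirement n/a → met
6. grease-trap servicing 277 days ago vs limit 270 → not met
7. walk-in cooler temperature (°F) 43 > 41 → not met
8. general liability coverage $1,200,000 ≥ $1,200,000 → met
Not met: 2 of 8

2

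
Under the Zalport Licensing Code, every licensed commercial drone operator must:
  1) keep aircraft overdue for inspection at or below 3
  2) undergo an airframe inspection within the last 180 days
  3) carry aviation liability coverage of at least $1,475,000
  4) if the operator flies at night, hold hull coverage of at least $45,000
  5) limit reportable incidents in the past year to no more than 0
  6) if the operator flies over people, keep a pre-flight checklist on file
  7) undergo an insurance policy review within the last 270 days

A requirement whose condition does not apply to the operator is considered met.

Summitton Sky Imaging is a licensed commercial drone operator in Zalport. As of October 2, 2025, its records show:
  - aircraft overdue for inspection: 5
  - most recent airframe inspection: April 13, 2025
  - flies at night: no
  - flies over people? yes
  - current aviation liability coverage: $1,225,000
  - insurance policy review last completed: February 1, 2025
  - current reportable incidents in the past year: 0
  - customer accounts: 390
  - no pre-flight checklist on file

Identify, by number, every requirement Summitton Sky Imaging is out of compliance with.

1. aircraft overdue for inspection 5 > 3 → not met
2. airframe inspection 172 days ago vs limit 180 → met
3. aviation liability coverage $1,225,000 < $1,475,000 → not met
4. condition 'flies at night' does not hold → requirement n/a → met
5. reportable incidents in the past year 0 ≤ 0 → met
6. condition 'flies over people' holds; pre-flight checklist absent → not met
7. insurance policy review 243 days ago vs limit 270 → met
Not met: 1, 3, 6

1, 3, 6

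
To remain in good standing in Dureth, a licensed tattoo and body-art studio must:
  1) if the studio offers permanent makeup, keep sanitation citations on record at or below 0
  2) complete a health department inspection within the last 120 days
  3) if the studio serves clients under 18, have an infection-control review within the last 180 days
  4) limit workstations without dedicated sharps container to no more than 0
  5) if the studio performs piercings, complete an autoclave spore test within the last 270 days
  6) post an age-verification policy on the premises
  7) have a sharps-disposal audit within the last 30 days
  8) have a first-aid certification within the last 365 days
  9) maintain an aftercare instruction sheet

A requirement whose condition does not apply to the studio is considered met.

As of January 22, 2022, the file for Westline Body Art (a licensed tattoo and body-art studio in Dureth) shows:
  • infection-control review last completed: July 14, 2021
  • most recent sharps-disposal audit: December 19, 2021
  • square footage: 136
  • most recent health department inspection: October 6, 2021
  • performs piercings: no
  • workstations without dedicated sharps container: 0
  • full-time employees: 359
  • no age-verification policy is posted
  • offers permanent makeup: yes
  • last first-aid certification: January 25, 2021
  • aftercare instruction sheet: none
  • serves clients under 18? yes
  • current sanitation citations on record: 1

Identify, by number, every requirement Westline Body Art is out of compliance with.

1, 3, 6, 7, 9

1. condition 'offers permanent makeup' holds; sanitation citations on record 1 > 0 → not met
2. health department inspection 108 days ago vs limit 120 → met
3. condition 'serves clients under 18' holds; infection-control review 192 days ago vs limit 180 → not met
4. workstations without dedicated sharps container 0 ≤ 0 → met
5. condition 'performs piercings' does not hold → requirement n/a → met
6. age-verification policy absent → not met
7. sharps-disposal audit 34 days ago vs limit 30 → not met
8. first-aid certification 362 days ago vs limit 365 → met
9. aftercare instruction sheet absent → not met
Not met: 1, 3, 6, 7, 9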